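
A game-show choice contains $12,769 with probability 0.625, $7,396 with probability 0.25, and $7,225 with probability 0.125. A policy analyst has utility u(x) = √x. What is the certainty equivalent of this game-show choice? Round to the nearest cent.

$10,557.56

E[u] = 0.625·√12769 + 0.25·√7396 + 0.125·√7225 = 0.625·113 + 0.25·86 + 0.125·85 = 102.75
CE = (102.75)² = 10557.5625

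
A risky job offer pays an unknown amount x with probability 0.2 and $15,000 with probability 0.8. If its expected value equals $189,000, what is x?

0.2·x + 0.8·15000 = 189000
0.2·x = 189000 − 12000 = 177000
x = 177000 / 0.2 = 885000

x = $885,000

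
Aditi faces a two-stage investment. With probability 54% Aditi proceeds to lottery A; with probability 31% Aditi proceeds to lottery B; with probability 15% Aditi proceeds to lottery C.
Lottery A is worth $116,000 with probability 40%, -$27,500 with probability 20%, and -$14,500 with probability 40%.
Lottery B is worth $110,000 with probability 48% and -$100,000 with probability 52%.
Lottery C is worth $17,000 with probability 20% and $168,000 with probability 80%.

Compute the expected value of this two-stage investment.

$39,872

EV(A) = 0.4 × 116000 + 0.2 × (-27500) + 0.4 × (-14500) = 46400 − 5500 − 5800 = 35100
EV(B) = 0.48 × 110000 + 0.52 × (-100000) = 52800 − 52000 = 800
EV(C) = 0.2 × 17000 + 0.8 × 168000 = 3400 + 134400 = 137800
Overall = 0.54 × 35100 + 0.31 × 800 + 0.15 × 137800 = 18954 + 248 + 20670 = 39872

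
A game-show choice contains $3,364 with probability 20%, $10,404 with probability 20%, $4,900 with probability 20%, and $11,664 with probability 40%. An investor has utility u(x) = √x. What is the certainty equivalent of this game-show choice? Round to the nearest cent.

E[u] = 0.2·√3364 + 0.2·√10404 + 0.2·√4900 + 0.4·√11664 = 0.2·58 + 0.2·102 + 0.2·70 + 0.4·108 = 89.2
CE = (89.2)² = 7956.64

$7,956.64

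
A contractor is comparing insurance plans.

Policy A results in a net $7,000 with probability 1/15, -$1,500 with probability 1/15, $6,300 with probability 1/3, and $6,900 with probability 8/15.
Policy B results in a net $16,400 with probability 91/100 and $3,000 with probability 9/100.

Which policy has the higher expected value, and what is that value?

Policy A = 1/15 × 7000 + 1/15 × (-1500) + 1/3 × 6300 + 8/15 × 6900 = 466.6667 − 100 + 2100 + 3680 = 6146.6667
Policy B = 91/100 × 16400 + 9/100 × 3000 = 14924 + 270 = 15194

Policy B ($15,194)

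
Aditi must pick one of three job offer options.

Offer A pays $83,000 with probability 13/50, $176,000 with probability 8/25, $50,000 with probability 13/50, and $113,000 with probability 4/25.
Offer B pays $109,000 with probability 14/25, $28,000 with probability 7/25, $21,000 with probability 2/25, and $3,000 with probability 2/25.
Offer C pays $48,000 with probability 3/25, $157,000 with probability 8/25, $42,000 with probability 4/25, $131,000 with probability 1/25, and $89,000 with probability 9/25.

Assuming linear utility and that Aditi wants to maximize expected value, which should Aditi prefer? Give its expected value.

Offer A ($108,980)

Offer A = 13/50 × 83000 + 8/25 × 176000 + 13/50 × 50000 + 4/25 × 113000 = 21580 + 56320 + 13000 + 18080 = 108980
Offer B = 14/25 × 109000 + 7/25 × 28000 + 2/25 × 21000 + 2/25 × 3000 = 61040 + 7840 + 1680 + 240 = 70800
Offer C = 3/25 × 48000 + 8/25 × 157000 + 4/25 × 42000 + 1/25 × 131000 + 9/25 × 89000 = 5760 + 50240 + 6720 + 5240 + 32040 = 100000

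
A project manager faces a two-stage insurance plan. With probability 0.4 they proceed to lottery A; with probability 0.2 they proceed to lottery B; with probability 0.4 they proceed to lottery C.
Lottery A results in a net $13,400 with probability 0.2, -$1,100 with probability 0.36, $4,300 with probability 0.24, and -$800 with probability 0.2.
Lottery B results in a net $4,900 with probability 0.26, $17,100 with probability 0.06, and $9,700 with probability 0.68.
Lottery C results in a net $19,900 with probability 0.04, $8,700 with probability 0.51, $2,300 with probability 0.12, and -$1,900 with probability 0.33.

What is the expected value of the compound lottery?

$4,994.40

EV(A) = 0.2 × 13400 + 0.36 × (-1100) + 0.24 × 4300 + 0.2 × (-800) = 2680 − 396 + 1032 − 160 = 3156
EV(B) = 0.26 × 4900 + 0.06 × 17100 + 0.68 × 9700 = 1274 + 1026 + 6596 = 8896
EV(C) = 0.04 × 19900 + 0.51 × 8700 + 0.12 × 2300 + 0.33 × (-1900) = 796 + 4437 + 276 − 627 = 4882
Overall = 0.4 × 3156 + 0.2 × 8896 + 0.4 × 4882 = 1262.4 + 1779.2 + 1952.8 = 4994.4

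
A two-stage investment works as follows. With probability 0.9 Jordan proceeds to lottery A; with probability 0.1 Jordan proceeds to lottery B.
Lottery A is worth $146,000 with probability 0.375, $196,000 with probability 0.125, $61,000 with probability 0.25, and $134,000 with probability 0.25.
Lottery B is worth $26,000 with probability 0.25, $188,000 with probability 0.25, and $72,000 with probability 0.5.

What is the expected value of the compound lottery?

$124,150

EV(A) = 0.375 × 146000 + 0.125 × 196000 + 0.25 × 61000 + 0.25 × 134000 = 54750 + 24500 + 15250 + 33500 = 128000
EV(B) = 0.25 × 26000 + 0.25 × 188000 + 0.5 × 72000 = 6500 + 47000 + 36000 = 89500
Overall = 0.9 × 128000 + 0.1 × 89500 = 115200 + 8950 = 124150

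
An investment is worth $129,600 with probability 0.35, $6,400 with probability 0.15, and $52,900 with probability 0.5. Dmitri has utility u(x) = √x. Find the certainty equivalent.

E[u] = 0.35·√129600 + 0.15·√6400 + 0.5·√52900 = 0.35·360 + 0.15·80 + 0.5·230 = 253
CE = (253)² = 64009

$64,009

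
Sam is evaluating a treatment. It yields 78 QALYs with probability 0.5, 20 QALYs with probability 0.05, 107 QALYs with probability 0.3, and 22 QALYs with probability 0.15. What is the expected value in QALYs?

75.4 QALYs

EV = 0.5 × 78 + 0.05 × 20 + 0.3 × 107 + 0.15 × 22 = 39 + 1 + 32.1 + 3.3 = 75.4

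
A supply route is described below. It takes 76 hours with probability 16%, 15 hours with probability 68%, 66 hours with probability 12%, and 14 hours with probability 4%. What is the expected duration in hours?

30.84 hours

EV = 0.16 × 76 + 0.68 × 15 + 0.12 × 66 + 0.04 × 14 = 12.16 + 10.2 + 7.92 + 0.56 = 30.84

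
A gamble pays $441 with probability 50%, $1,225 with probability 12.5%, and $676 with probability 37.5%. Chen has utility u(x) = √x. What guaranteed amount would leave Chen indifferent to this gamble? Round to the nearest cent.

E[u] = 0.5·√441 + 0.125·√1225 + 0.375·√676 = 0.5·21 + 0.125·35 + 0.375·26 = 24.625
CE = (24.625)² = 606.390625

$606.39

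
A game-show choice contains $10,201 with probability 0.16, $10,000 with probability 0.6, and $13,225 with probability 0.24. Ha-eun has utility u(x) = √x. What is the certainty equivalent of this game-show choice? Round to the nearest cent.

E[u] = 0.16·√10201 + 0.6·√10000 + 0.24·√13225 = 0.16·101 + 0.6·100 + 0.24·115 = 103.76
CE = (103.76)² = 10766.1376

$10,766.14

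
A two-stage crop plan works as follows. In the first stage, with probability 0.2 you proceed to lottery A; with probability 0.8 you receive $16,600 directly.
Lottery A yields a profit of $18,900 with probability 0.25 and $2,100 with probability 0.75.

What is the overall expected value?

$14,540

EV(A) = 0.25 × 18900 + 0.75 × 2100 = 4725 + 1575 = 6300
Branch B: 16600 (certain)
Overall = 0.2 × 6300 + 0.8 × 16600 = 1260 + 13280 = 14540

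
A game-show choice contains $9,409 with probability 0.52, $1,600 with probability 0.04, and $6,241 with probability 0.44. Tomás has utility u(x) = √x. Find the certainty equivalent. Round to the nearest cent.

$7,534.24

E[u] = 0.52·√9409 + 0.04·√1600 + 0.44·√6241 = 0.52·97 + 0.04·40 + 0.44·79 = 86.8
CE = (86.8)² = 7534.24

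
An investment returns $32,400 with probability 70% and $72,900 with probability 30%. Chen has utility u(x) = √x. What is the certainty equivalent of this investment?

E[u] = 0.7·√32400 + 0.3·√72900 = 0.7·180 + 0.3·270 = 207
CE = (207)² = 42849

$42,849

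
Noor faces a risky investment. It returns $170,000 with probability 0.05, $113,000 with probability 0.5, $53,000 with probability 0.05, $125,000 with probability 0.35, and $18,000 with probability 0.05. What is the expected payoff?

$112,300

EV = 0.05 × 170000 + 0.5 × 113000 + 0.05 × 53000 + 0.35 × 125000 + 0.05 × 18000 = 8500 + 56500 + 2650 + 43750 + 900 = 112300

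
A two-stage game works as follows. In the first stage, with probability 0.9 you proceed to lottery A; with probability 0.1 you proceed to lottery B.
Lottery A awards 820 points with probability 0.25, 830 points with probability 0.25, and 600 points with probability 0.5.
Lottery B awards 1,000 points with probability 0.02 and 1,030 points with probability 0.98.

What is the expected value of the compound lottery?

744.19 points

EV(A) = 0.25 × 820 + 0.25 × 830 + 0.5 × 600 = 205 + 207.5 + 300 = 712.5
EV(B) = 0.02 × 1000 + 0.98 × 1030 = 20 + 1009.4 = 1029.4
Overall = 0.9 × 712.5 + 0.1 × 1029.4 = 641.25 + 102.94 = 744.19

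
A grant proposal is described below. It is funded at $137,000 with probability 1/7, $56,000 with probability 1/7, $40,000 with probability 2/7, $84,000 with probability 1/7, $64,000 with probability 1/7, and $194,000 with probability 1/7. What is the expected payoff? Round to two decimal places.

$87,857.14

EV = 1/7 × 137000 + 1/7 × 56000 + 2/7 × 40000 + 1/7 × 84000 + 1/7 × 64000 + 1/7 × 194000 = 19571.4286 + 8000 + 11428.5714 + 12000 + 9142.8571 + 27714.2857 = 87857.1429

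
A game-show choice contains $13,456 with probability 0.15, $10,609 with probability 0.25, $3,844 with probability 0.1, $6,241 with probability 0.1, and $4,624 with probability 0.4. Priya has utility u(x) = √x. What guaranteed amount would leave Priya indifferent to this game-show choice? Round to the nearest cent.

E[u] = 0.15·√13456 + 0.25·√10609 + 0.1·√3844 + 0.1·√6241 + 0.4·√4624 = 0.15·116 + 0.25·103 + 0.1·62 + 0.1·79 + 0.4·68 = 84.45
CE = (84.45)² = 7131.8025

$7,131.80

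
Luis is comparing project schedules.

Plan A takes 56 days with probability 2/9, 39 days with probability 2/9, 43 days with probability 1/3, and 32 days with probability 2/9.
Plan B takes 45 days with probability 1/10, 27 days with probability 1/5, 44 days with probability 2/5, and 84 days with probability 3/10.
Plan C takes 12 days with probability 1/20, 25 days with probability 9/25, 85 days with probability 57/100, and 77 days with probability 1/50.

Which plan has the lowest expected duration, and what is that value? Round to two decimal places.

Plan A = 2/9 × 56 + 2/9 × 39 + 1/3 × 43 + 2/9 × 32 = 12.4444 + 8.6667 + 14.3333 + 7.1111 = 42.5556
Plan B = 1/10 × 45 + 1/5 × 27 + 2/5 × 44 + 3/10 × 84 = 4.5 + 5.4 + 17.6 + 25.2 = 52.7
Plan C = 1/20 × 12 + 9/25 × 25 + 57/100 × 85 + 1/50 × 77 = 0.6 + 9 + 48.45 + 1.54 = 59.59

Plan A (42.56 days)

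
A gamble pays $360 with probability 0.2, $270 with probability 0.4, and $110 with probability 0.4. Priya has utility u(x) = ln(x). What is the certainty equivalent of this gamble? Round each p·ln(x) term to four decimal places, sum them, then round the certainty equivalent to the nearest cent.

$199.70

E[u] = 0.2·ln(360) + 0.4·ln(270) + 0.4·ln(110) = 1.1772 + 2.2394 + 1.8802 = 5.2968
CE = e^5.2968 ≈ 199.70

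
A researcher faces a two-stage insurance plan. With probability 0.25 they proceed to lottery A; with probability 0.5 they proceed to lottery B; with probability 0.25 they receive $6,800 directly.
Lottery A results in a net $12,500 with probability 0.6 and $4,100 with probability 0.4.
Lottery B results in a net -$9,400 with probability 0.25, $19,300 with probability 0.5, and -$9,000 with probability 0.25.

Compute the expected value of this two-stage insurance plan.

EV(A) = 0.6 × 12500 + 0.4 × 4100 = 7500 + 1640 = 9140
EV(B) = 0.25 × (-9400) + 0.5 × 19300 + 0.25 × (-9000) = -2350 + 9650 − 2250 = 5050
Branch C: 6800 (certain)
Overall = 0.25 × 9140 + 0.5 × 5050 + 0.25 × 6800 = 2285 + 2525 + 1700 = 6510

$6,510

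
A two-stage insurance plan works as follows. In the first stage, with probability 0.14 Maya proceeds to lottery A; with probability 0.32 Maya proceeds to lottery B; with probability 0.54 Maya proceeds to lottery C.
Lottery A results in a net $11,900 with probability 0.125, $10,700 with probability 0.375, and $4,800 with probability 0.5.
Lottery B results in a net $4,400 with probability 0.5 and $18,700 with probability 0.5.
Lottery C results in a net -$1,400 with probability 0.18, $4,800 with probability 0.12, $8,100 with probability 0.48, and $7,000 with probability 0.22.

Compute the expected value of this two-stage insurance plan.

$7,908.08

EV(A) = 0.125 × 11900 + 0.375 × 10700 + 0.5 × 4800 = 1487.5 + 4012.5 + 2400 = 7900
EV(B) = 0.5 × 4400 + 0.5 × 18700 = 2200 + 9350 = 11550
EV(C) = 0.18 × (-1400) + 0.12 × 4800 + 0.48 × 8100 + 0.22 × 7000 = -252 + 576 + 3888 + 1540 = 5752
Overall = 0.14 × 7900 + 0.32 × 11550 + 0.54 × 5752 = 1106 + 3696 + 3106.08 = 7908.08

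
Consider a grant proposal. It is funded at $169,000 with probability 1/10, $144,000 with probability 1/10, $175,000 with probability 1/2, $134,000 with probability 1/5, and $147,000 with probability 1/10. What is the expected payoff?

EV = 1/10 × 169000 + 1/10 × 144000 + 1/2 × 175000 + 1/5 × 134000 + 1/10 × 147000 = 16900 + 14400 + 87500 + 26800 + 14700 = 160300

$160,300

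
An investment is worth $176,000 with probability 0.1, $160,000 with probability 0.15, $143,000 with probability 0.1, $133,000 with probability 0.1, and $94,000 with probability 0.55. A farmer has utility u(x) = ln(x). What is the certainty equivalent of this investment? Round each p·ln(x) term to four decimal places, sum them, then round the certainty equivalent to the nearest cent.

$117,031.69

E[u] = 0.1·ln(176000) + 0.15·ln(160000) + 0.1·ln(143000) + 0.1·ln(133000) + 0.55·ln(94000) = 1.2078 + 1.7974 + 1.1871 + 1.1798 + 6.2981 = 11.6702
CE = e^11.6702 ≈ 117031.69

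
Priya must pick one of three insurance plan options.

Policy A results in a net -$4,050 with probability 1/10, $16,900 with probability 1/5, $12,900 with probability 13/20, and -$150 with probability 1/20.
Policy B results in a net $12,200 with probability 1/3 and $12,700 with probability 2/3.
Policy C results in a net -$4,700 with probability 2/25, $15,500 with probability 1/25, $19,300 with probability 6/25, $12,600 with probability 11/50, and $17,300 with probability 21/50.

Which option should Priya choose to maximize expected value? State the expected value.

Policy A = 1/10 × (-4050) + 1/5 × 16900 + 13/20 × 12900 + 1/20 × (-150) = -405 + 3380 + 8385 − 7.5 = 11352.5
Policy B = 1/3 × 12200 + 2/3 × 12700 = 4066.6667 + 8466.6667 = 12533.3333
Policy C = 2/25 × (-4700) + 1/25 × 15500 + 6/25 × 19300 + 11/50 × 12600 + 21/50 × 17300 = -376 + 620 + 4632 + 2772 + 7266 = 14914

Policy C ($14,914)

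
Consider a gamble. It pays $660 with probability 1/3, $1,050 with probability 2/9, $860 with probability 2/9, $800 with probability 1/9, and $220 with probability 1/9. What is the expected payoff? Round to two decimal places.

EV = 1/3 × 660 + 2/9 × 1050 + 2/9 × 860 + 1/9 × 800 + 1/9 × 220 = 220 + 233.3333 + 191.1111 + 88.8889 + 24.4444 = 757.7778

$757.78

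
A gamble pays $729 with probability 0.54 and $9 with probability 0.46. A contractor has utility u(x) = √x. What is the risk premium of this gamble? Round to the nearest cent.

$143.08

E[u] = 0.54·√729 + 0.46·√9 = 0.54·27 + 0.46·3 = 15.96
CE = (15.96)² = 254.7216
Risk premium = EV − CE = 397.8 − 254.7216 = 143.0784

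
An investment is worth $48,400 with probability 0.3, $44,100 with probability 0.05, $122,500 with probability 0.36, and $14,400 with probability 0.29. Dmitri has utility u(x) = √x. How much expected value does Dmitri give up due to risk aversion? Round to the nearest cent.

E[u] = 0.3·√48400 + 0.05·√44100 + 0.36·√122500 + 0.29·√14400 = 0.3·220 + 0.05·210 + 0.36·350 + 0.29·120 = 237.3
CE = (237.3)² = 56311.29
Risk premium = EV − CE = 65001 − 56311.29 = 8689.71

$8,689.71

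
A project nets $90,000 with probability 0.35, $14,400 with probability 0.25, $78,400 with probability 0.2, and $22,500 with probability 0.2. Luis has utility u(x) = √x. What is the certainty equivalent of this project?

E[u] = 0.35·√90000 + 0.25·√14400 + 0.2·√78400 + 0.2·√22500 = 0.35·300 + 0.25·120 + 0.2·280 + 0.2·150 = 221
CE = (221)² = 48841

$48,841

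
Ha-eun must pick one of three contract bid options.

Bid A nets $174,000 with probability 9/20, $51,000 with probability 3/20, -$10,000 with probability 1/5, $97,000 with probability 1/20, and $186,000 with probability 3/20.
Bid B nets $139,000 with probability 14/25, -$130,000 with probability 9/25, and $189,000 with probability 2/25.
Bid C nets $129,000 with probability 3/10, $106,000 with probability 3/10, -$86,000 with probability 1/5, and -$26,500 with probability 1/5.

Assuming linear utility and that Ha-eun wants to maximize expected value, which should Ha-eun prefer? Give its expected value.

Bid A = 9/20 × 174000 + 3/20 × 51000 + 1/5 × (-10000) + 1/20 × 97000 + 3/20 × 186000 = 78300 + 7650 − 2000 + 4850 + 27900 = 116700
Bid B = 14/25 × 139000 + 9/25 × (-130000) + 2/25 × 189000 = 77840 − 46800 + 15120 = 46160
Bid C = 3/10 × 129000 + 3/10 × 106000 + 1/5 × (-86000) + 1/5 × (-26500) = 38700 + 31800 − 17200 − 5300 = 48000

Bid A ($116,700)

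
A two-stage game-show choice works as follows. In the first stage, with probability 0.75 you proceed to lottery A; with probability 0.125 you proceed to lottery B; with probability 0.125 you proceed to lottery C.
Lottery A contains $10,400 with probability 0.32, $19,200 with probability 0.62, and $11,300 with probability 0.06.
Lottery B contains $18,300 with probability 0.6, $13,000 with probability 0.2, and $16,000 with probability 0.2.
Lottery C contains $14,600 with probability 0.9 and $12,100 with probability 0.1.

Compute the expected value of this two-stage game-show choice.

$15,823.75

EV(A) = 0.32 × 10400 + 0.62 × 19200 + 0.06 × 11300 = 3328 + 11904 + 678 = 15910
EV(B) = 0.6 × 18300 + 0.2 × 13000 + 0.2 × 16000 = 10980 + 2600 + 3200 = 16780
EV(C) = 0.9 × 14600 + 0.1 × 12100 = 13140 + 1210 = 14350
Overall = 0.75 × 15910 + 0.125 × 16780 + 0.125 × 14350 = 11932.5 + 2097.5 + 1793.75 = 15823.75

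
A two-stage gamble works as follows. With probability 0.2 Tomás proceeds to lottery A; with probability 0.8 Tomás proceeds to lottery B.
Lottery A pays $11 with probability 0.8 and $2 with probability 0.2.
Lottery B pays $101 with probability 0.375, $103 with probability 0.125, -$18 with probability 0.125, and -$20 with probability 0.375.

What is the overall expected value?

EV(A) = 0.8 × 11 + 0.2 × 2 = 8.8 + 0.4 = 9.2
EV(B) = 0.375 × 101 + 0.125 × 103 + 0.125 × (-18) + 0.375 × (-20) = 37.875 + 12.875 − 2.25 − 7.5 = 41
Overall = 0.2 × 9.2 + 0.8 × 41 = 1.84 + 32.8 = 34.64

$34.64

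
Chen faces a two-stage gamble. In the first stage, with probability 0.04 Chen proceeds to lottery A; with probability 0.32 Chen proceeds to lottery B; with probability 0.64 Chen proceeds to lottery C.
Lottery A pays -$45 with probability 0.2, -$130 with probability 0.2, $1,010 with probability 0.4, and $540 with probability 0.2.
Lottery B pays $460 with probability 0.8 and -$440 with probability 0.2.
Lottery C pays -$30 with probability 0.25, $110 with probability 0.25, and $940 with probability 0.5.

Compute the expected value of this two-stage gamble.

EV(A) = 0.2 × (-45) + 0.2 × (-130) + 0.4 × 1010 + 0.2 × 540 = -9 − 26 + 404 + 108 = 477
EV(B) = 0.8 × 460 + 0.2 × (-440) = 368 − 88 = 280
EV(C) = 0.25 × (-30) + 0.25 × 110 + 0.5 × 940 = -7.5 + 27.5 + 470 = 490
Overall = 0.04 × 477 + 0.32 × 280 + 0.64 × 490 = 19.08 + 89.6 + 313.6 = 422.28

$422.28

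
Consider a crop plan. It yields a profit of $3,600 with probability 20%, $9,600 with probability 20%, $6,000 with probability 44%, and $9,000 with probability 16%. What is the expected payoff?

EV = 0.2 × 3600 + 0.2 × 9600 + 0.44 × 6000 + 0.16 × 9000 = 720 + 1920 + 2640 + 1440 = 6720

$6,720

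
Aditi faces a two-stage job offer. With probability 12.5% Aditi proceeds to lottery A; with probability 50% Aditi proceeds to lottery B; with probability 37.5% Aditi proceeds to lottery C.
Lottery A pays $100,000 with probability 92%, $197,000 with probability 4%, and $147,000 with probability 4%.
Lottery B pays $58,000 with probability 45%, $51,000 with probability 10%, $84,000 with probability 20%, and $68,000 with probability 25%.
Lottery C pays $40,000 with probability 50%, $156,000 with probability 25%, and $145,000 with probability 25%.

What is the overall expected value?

$81,438.75

EV(A) = 0.92 × 100000 + 0.04 × 197000 + 0.04 × 147000 = 92000 + 7880 + 5880 = 105760
EV(B) = 0.45 × 58000 + 0.1 × 51000 + 0.2 × 84000 + 0.25 × 68000 = 26100 + 5100 + 16800 + 17000 = 65000
EV(C) = 0.5 × 40000 + 0.25 × 156000 + 0.25 × 145000 = 20000 + 39000 + 36250 = 95250
Overall = 0.125 × 105760 + 0.5 × 65000 + 0.375 × 95250 = 13220 + 32500 + 35718.75 = 81438.75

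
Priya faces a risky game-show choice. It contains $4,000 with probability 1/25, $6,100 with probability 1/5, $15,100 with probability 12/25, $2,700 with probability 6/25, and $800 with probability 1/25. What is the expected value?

$9,308

EV = 1/25 × 4000 + 1/5 × 6100 + 12/25 × 15100 + 6/25 × 2700 + 1/25 × 800 = 160 + 1220 + 7248 + 648 + 32 = 9308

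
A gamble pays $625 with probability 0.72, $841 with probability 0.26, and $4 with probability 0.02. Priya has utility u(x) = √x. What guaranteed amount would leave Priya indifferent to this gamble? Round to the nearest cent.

$654.34

E[u] = 0.72·√625 + 0.26·√841 + 0.02·√4 = 0.72·25 + 0.26·29 + 0.02·2 = 25.58
CE = (25.58)² = 654.3364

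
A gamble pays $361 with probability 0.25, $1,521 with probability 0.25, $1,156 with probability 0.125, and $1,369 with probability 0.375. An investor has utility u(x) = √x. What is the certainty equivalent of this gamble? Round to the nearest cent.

E[u] = 0.25·√361 + 0.25·√1521 + 0.125·√1156 + 0.375·√1369 = 0.25·19 + 0.25·39 + 0.125·34 + 0.375·37 = 32.625
CE = (32.625)² = 1064.390625

$1,064.39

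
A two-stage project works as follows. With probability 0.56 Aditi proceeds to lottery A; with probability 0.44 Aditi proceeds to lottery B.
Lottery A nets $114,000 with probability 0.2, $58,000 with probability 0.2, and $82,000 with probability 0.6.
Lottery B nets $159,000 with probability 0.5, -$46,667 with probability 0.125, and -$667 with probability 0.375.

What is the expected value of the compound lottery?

EV(A) = 0.2 × 114000 + 0.2 × 58000 + 0.6 × 82000 = 22800 + 11600 + 49200 = 83600
EV(B) = 0.5 × 159000 + 0.125 × (-46667) + 0.375 × (-667) = 79500 − 5833.375 − 250.125 = 73416.5
Overall = 0.56 × 83600 + 0.44 × 73416.5 = 46816 + 32303.26 = 79119.26

$79,119.26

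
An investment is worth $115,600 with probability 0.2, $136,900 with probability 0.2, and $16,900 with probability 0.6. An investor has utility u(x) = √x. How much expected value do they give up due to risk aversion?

$12,240

E[u] = 0.2·√115600 + 0.2·√136900 + 0.6·√16900 = 0.2·340 + 0.2·370 + 0.6·130 = 220
CE = (220)² = 48400
Risk premium = EV − CE = 60640 − 48400 = 12240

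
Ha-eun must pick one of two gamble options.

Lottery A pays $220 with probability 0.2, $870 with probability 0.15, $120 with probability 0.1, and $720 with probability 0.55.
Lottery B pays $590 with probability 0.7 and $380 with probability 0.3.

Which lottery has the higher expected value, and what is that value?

Lottery A = 0.2 × 220 + 0.15 × 870 + 0.1 × 120 + 0.55 × 720 = 44 + 130.5 + 12 + 396 = 582.5
Lottery B = 0.7 × 590 + 0.3 × 380 = 413 + 114 = 527

Lottery A ($582.50)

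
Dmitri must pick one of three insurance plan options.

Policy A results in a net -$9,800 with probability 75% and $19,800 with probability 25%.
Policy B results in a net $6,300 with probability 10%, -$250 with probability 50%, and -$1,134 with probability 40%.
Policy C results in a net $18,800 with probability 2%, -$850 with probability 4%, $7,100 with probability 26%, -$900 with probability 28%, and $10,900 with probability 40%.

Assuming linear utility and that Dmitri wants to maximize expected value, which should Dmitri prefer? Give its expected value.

Policy C ($6,296)

Policy A = 0.75 × (-9800) + 0.25 × 19800 = -7350 + 4950 = -2400
Policy B = 0.1 × 6300 + 0.5 × (-250) + 0.4 × (-1134) = 630 − 125 − 453.6 = 51.4
Policy C = 0.02 × 18800 + 0.04 × (-850) + 0.26 × 7100 + 0.28 × (-900) + 0.4 × 10900 = 376 − 34 + 1846 − 252 + 4360 = 6296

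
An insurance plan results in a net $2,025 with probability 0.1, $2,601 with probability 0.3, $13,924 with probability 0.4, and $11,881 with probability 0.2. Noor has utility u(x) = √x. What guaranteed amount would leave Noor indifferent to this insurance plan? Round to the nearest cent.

$7,885.44

E[u] = 0.1·√2025 + 0.3·√2601 + 0.4·√13924 + 0.2·√11881 = 0.1·45 + 0.3·51 + 0.4·118 + 0.2·109 = 88.8
CE = (88.8)² = 7885.44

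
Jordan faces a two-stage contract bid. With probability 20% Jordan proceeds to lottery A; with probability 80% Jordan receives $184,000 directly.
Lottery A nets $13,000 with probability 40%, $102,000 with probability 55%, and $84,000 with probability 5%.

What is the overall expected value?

$160,300

EV(A) = 0.4 × 13000 + 0.55 × 102000 + 0.05 × 84000 = 5200 + 56100 + 4200 = 65500
Branch B: 184000 (certain)
Overall = 0.2 × 65500 + 0.8 × 184000 = 13100 + 147200 = 160300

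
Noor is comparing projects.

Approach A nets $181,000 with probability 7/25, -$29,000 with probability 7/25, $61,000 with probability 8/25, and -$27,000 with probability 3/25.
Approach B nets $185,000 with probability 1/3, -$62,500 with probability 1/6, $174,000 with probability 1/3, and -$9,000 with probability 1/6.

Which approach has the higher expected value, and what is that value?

Approach B ($107,750)

Approach A = 7/25 × 181000 + 7/25 × (-29000) + 8/25 × 61000 + 3/25 × (-27000) = 50680 − 8120 + 19520 − 3240 = 58840
Approach B = 1/3 × 185000 + 1/6 × (-62500) + 1/3 × 174000 + 1/6 × (-9000) = 61666.6667 − 10416.6667 + 58000 − 1500 = 107750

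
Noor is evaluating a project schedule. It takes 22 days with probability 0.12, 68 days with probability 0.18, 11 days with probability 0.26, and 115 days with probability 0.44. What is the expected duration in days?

68.34 days

EV = 0.12 × 22 + 0.18 × 68 + 0.26 × 11 + 0.44 × 115 = 2.64 + 12.24 + 2.86 + 50.6 = 68.34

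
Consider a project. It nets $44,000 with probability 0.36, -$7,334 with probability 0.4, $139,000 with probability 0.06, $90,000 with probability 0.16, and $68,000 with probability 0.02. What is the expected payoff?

$37,006.40

EV = 0.36 × 44000 + 0.4 × (-7334) + 0.06 × 139000 + 0.16 × 90000 + 0.02 × 68000 = 15840 − 2933.6 + 8340 + 14400 + 1360 = 37006.4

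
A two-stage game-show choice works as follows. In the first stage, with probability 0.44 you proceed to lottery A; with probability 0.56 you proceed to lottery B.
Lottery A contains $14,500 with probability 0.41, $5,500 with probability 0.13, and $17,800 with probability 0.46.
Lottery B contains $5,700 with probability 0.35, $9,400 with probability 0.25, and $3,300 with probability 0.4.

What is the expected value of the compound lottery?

$9,705.52

EV(A) = 0.41 × 14500 + 0.13 × 5500 + 0.46 × 17800 = 5945 + 715 + 8188 = 14848
EV(B) = 0.35 × 5700 + 0.25 × 9400 + 0.4 × 3300 = 1995 + 2350 + 1320 = 5665
Overall = 0.44 × 14848 + 0.56 × 5665 = 6533.12 + 3172.4 = 9705.52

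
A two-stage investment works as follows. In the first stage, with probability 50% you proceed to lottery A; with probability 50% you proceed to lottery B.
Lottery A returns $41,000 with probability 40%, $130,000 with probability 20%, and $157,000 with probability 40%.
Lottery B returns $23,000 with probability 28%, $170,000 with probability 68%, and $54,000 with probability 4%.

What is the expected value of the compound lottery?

EV(A) = 0.4 × 41000 + 0.2 × 130000 + 0.4 × 157000 = 16400 + 26000 + 62800 = 105200
EV(B) = 0.28 × 23000 + 0.68 × 170000 + 0.04 × 54000 = 6440 + 115600 + 2160 = 124200
Overall = 0.5 × 105200 + 0.5 × 124200 = 52600 + 62100 = 114700

$114,700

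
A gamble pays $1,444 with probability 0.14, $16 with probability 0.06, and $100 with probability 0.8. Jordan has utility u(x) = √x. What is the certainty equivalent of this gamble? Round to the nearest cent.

$183.87

E[u] = 0.14·√1444 + 0.06·√16 + 0.8·√100 = 0.14·38 + 0.06·4 + 0.8·10 = 13.56
CE = (13.56)² = 183.8736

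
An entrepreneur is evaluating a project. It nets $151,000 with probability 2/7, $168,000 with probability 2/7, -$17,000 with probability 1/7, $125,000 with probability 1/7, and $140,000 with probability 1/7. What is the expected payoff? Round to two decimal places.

$126,571.43

EV = 2/7 × 151000 + 2/7 × 168000 + 1/7 × (-17000) + 1/7 × 125000 + 1/7 × 140000 = 43142.8571 + 48000 − 2428.5714 + 17857.1429 + 20000 = 126571.4286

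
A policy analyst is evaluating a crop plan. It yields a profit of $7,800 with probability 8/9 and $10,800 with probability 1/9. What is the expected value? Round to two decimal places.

EV = 8/9 × 7800 + 1/9 × 10800 = 6933.3333 + 1200 = 8133.3333

$8,133.33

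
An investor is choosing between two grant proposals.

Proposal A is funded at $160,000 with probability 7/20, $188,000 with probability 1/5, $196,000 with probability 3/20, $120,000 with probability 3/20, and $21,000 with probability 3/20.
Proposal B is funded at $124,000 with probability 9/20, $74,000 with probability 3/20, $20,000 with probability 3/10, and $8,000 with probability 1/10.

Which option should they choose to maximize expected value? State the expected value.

Proposal A = 7/20 × 160000 + 1/5 × 188000 + 3/20 × 196000 + 3/20 × 120000 + 3/20 × 21000 = 56000 + 37600 + 29400 + 18000 + 3150 = 144150
Proposal B = 9/20 × 124000 + 3/20 × 74000 + 3/10 × 20000 + 1/10 × 8000 = 55800 + 11100 + 6000 + 800 = 73700

Proposal A ($144,150)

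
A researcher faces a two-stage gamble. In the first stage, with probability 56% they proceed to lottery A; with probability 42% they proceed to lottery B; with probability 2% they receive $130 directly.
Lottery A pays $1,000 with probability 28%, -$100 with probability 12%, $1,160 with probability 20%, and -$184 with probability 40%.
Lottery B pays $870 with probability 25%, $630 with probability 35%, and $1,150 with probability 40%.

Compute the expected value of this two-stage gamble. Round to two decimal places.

$618.54

EV(A) = 0.28 × 1000 + 0.12 × (-100) + 0.2 × 1160 + 0.4 × (-184) = 280 − 12 + 232 − 73.6 = 426.4
EV(B) = 0.25 × 870 + 0.35 × 630 + 0.4 × 1150 = 217.5 + 220.5 + 460 = 898
Branch C: 130 (certain)
Overall = 0.56 × 426.4 + 0.42 × 898 + 0.02 × 130 = 238.784 + 377.16 + 2.6 = 618.544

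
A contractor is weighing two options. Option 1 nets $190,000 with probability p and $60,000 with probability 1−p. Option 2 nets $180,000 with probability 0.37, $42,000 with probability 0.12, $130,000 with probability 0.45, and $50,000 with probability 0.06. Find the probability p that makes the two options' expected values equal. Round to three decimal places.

p = 0.563

EV(Option 2) = 0.37 × 180000 + 0.12 × 42000 + 0.45 × 130000 + 0.06 × 50000 = 66600 + 5040 + 58500 + 3000 = 133140
p·190000 + (1−p)·60000 = 133140
130000p + 60000 = 133140
p = (133140 − 60000) / 130000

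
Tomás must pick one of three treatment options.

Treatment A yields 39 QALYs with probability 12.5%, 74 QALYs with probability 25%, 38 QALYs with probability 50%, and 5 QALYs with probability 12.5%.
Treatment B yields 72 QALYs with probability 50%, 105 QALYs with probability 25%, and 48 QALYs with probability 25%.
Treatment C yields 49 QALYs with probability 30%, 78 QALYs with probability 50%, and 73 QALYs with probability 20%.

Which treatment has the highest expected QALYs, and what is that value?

Treatment B (74.25 QALYs)

Treatment A = 0.125 × 39 + 0.25 × 74 + 0.5 × 38 + 0.125 × 5 = 4.875 + 18.5 + 19 + 0.625 = 43
Treatment B = 0.5 × 72 + 0.25 × 105 + 0.25 × 48 = 36 + 26.25 + 12 = 74.25
Treatment C = 0.3 × 49 + 0.5 × 78 + 0.2 × 73 = 14.7 + 39 + 14.6 = 68.3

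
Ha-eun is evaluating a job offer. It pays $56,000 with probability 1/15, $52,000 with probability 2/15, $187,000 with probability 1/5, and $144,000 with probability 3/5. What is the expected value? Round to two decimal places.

$134,466.67

EV = 1/15 × 56000 + 2/15 × 52000 + 1/5 × 187000 + 3/5 × 144000 = 3733.3333 + 6933.3333 + 37400 + 86400 = 134466.6667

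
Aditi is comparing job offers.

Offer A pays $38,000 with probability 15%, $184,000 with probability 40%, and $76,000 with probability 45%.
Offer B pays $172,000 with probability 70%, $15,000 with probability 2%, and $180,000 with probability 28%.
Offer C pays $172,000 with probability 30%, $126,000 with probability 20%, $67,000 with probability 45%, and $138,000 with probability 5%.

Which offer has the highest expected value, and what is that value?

Offer B ($171,100)

Offer A = 0.15 × 38000 + 0.4 × 184000 + 0.45 × 76000 = 5700 + 73600 + 34200 = 113500
Offer B = 0.7 × 172000 + 0.02 × 15000 + 0.28 × 180000 = 120400 + 300 + 50400 = 171100
Offer C = 0.3 × 172000 + 0.2 × 126000 + 0.45 × 67000 + 0.05 × 138000 = 51600 + 25200 + 30150 + 6900 = 113850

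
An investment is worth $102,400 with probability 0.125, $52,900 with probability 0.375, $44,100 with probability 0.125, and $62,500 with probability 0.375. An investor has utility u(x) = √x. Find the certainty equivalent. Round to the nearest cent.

E[u] = 0.125·√102400 + 0.375·√52900 + 0.125·√44100 + 0.375·√62500 = 0.125·320 + 0.375·230 + 0.125·210 + 0.375·250 = 246.25
CE = (246.25)² = 60639.0625

$60,639.06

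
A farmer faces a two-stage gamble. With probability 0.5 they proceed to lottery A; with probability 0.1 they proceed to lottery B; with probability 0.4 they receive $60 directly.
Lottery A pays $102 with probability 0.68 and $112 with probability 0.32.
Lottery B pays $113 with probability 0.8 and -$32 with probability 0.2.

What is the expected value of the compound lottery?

$85

EV(A) = 0.68 × 102 + 0.32 × 112 = 69.36 + 35.84 = 105.2
EV(B) = 0.8 × 113 + 0.2 × (-32) = 90.4 − 6.4 = 84
Branch C: 60 (certain)
Overall = 0.5 × 105.2 + 0.1 × 84 + 0.4 × 60 = 52.6 + 8.4 + 24 = 85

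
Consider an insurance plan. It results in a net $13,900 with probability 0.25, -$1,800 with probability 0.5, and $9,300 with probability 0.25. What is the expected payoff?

EV = 0.25 × 13900 + 0.5 × (-1800) + 0.25 × 9300 = 3475 − 900 + 2325 = 4900

$4,900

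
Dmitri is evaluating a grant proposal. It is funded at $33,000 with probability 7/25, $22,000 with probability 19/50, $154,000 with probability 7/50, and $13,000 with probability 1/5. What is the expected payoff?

EV = 7/25 × 33000 + 19/50 × 22000 + 7/50 × 154000 + 1/5 × 13000 = 9240 + 8360 + 21560 + 2600 = 41760

$41,760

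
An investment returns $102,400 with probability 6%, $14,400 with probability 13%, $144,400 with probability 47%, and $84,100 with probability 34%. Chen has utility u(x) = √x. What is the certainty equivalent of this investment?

E[u] = 0.06·√102400 + 0.13·√14400 + 0.47·√144400 + 0.34·√84100 = 0.06·320 + 0.13·120 + 0.47·380 + 0.34·290 = 312
CE = (312)² = 97344

$97,344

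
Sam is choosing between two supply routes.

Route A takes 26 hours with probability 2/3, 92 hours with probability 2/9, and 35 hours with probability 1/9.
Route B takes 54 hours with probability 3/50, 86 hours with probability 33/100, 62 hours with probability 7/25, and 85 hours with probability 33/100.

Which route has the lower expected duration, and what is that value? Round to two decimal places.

Route A (41.67 hours)

Route A = 2/3 × 26 + 2/9 × 92 + 1/9 × 35 = 17.3333 + 20.4444 + 3.8889 = 41.6667
Route B = 3/50 × 54 + 33/100 × 86 + 7/25 × 62 + 33/100 × 85 = 3.24 + 28.38 + 17.36 + 28.05 = 77.03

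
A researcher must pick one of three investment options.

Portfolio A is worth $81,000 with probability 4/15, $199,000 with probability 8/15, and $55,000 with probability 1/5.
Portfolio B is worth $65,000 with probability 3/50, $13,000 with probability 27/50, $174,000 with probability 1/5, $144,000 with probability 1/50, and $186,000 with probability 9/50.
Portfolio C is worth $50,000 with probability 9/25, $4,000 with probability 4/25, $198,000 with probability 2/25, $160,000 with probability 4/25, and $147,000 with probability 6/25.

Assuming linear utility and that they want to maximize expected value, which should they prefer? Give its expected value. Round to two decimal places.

Portfolio A = 4/15 × 81000 + 8/15 × 199000 + 1/5 × 55000 = 21600 + 106133.3333 + 11000 = 138733.3333
Portfolio B = 3/50 × 65000 + 27/50 × 13000 + 1/5 × 174000 + 1/50 × 144000 + 9/50 × 186000 = 3900 + 7020 + 34800 + 2880 + 33480 = 82080
Portfolio C = 9/25 × 50000 + 4/25 × 4000 + 2/25 × 198000 + 4/25 × 160000 + 6/25 × 147000 = 18000 + 640 + 15840 + 25600 + 35280 = 95360

Portfolio A ($138,733.33)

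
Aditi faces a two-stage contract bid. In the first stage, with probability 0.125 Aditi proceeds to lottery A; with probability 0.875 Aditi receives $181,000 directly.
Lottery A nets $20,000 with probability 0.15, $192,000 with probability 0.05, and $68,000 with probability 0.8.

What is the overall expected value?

EV(A) = 0.15 × 20000 + 0.05 × 192000 + 0.8 × 68000 = 3000 + 9600 + 54400 = 67000
Branch B: 181000 (certain)
Overall = 0.125 × 67000 + 0.875 × 181000 = 8375 + 158375 = 166750

$166,750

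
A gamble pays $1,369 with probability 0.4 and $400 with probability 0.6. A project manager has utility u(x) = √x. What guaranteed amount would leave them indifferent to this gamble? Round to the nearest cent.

E[u] = 0.4·√1369 + 0.6·√400 = 0.4·37 + 0.6·20 = 26.8
CE = (26.8)² = 718.24

$718.24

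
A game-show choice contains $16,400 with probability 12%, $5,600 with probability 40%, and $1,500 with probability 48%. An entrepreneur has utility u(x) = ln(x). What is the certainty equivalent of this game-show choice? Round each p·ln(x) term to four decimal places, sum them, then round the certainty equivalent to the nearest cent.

$3,384.97

E[u] = 0.12·ln(16400) + 0.4·ln(5600) + 0.48·ln(1500) = 1.1646 + 3.4522 + 3.5103 = 8.1271
CE = e^8.1271 ≈ 3384.97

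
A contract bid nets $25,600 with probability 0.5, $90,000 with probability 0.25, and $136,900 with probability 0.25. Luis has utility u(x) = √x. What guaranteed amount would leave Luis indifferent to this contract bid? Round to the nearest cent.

E[u] = 0.5·√25600 + 0.25·√90000 + 0.25·√136900 = 0.5·160 + 0.25·300 + 0.25·370 = 247.5
CE = (247.5)² = 61256.25

$61,256.25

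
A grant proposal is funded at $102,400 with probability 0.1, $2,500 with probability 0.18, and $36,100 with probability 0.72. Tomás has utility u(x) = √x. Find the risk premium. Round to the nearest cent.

E[u] = 0.1·√102400 + 0.18·√2500 + 0.72·√36100 = 0.1·320 + 0.18·50 + 0.72·190 = 177.8
CE = (177.8)² = 31612.84
Risk premium = EV − CE = 36682 − 31612.84 = 5069.16

$5,069.16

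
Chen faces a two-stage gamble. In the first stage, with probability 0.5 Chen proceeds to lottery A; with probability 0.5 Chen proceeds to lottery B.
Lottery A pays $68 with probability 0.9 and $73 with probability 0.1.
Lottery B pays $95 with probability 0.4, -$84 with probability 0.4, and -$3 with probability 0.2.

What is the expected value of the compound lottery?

EV(A) = 0.9 × 68 + 0.1 × 73 = 61.2 + 7.3 = 68.5
EV(B) = 0.4 × 95 + 0.4 × (-84) + 0.2 × (-3) = 38 − 33.6 − 0.6 = 3.8
Overall = 0.5 × 68.5 + 0.5 × 3.8 = 34.25 + 1.9 = 36.15

$36.15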